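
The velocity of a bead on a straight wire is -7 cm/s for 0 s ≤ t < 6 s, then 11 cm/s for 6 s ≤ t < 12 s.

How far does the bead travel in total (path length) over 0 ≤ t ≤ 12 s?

108 cm

Total distance travelled is ∫|v| dt — sum the magnitudes of each area piece.
0–6 s: |-7| × 6 = 42 cm
6–12 s: |11| × 6 = 66 cm
Total distance = 108 cm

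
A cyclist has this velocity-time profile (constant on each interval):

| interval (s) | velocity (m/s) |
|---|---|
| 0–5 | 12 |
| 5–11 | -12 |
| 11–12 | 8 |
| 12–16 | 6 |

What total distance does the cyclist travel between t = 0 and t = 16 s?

164 m

Distance (not displacement) is the total path length: add the absolute areas under v-t.
0–5 s: |12| × 5 = 60 m
5–11 s: |-12| × 6 = 72 m
11–12 s: |8| × 1 = 8 m
12–16 s: |6| × 4 = 24 m
Total distance = 164 m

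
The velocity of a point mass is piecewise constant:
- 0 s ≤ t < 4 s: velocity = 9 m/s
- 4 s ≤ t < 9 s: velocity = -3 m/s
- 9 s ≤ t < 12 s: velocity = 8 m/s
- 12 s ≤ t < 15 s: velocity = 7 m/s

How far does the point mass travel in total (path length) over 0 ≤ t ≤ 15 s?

96 m

Distance (not displacement) is the total path length: add the absolute areas under v-t.
0–4 s: |9| × 4 = 36 m
4–9 s: |-3| × 5 = 15 m
9–12 s: |8| × 3 = 24 m
12–15 s: |7| × 3 = 21 m
Total distance = 96 m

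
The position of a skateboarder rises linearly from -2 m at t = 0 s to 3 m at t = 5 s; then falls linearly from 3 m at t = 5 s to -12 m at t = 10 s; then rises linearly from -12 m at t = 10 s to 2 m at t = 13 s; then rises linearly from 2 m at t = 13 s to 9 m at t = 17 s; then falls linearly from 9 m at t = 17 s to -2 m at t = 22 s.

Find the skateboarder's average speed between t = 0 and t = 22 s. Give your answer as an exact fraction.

Average speed = (total path length)/(elapsed time); on a piecewise-linear x-t graph the path length is Σ|Δx|.
0–5 s: |Δx| = |3 − -2| = 5 m
5–10 s: |Δx| = |-12 − 3| = 15 m
10–13 s: |Δx| = |2 − -12| = 14 m
13–17 s: |Δx| = |9 − 2| = 7 m
17–22 s: |Δx| = |-2 − 9| = 11 m
Total path = 52 m; average speed = 52/22 = 26/11 m/s.

26/11 m/s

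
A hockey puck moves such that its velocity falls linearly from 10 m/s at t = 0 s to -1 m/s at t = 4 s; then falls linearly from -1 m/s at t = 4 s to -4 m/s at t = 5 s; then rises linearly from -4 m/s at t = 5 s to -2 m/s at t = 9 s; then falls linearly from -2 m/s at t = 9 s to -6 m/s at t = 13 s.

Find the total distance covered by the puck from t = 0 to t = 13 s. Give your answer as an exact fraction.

1075/22 m

Distance (not displacement) is the total path length: add the absolute areas under v-t.
0–4 s: v = 0 at t = 40/11 s; triangle areas 200/11 + 2/11 = 202/11 m
4–5 s: |½(-1 + -4)(1)| = 2.5 m
5–9 s: |½(-4 + -2)(4)| = 12 m
9–13 s: |½(-2 + -6)(4)| = 16 m
Total distance = 1075/22 m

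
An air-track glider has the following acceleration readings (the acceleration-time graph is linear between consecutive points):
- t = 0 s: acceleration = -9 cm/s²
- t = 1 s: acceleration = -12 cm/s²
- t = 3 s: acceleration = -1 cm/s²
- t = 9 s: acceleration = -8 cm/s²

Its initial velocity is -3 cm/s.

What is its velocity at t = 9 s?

-53.5 cm/s

Δv equals the area under the a-t graph; then v = v₀ + Δv.
0–1 s: ½(-9 + -12)(1) = -10.5 cm/s
1–3 s: ½(-12 + -1)(2) = -13 cm/s
3–9 s: ½(-1 + -8)(6) = -27 cm/s
Δv = -50.5 cm/s, so v(9) = -3 + (-50.5) = -53.5 cm/s.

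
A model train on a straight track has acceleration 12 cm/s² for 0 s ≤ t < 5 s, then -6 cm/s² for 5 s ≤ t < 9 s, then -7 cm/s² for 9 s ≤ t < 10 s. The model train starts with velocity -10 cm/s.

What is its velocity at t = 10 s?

Δv equals the area under the a-t graph; then v = v₀ + Δv.
0–5 s: 12 × 5 = 60 cm/s
5–9 s: -6 × 4 = -24 cm/s
9–10 s: -7 × 1 = -7 cm/s
Δv = 29 cm/s, so v(10) = -10 + (29) = 19 cm/s.

19 cm/s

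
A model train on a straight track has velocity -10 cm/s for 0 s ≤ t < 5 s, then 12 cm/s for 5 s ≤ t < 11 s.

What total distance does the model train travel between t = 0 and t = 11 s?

122 cm

Total distance travelled is ∫|v| dt — sum the magnitudes of each area piece.
0–5 s: |-10| × 5 = 50 cm
5–11 s: |12| × 6 = 72 cm
Total distance = 122 cm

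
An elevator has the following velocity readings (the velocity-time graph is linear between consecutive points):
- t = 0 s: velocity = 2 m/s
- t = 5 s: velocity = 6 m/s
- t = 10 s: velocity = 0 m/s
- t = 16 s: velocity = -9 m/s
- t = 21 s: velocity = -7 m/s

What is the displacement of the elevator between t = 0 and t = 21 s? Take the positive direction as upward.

Net displacement equals the area under the velocity-time graph (areas below the axis count negative).
0–5 s: ½(2 + 6)(5) = 20 m
5–10 s: ½(6 + 0)(5) = 15 m
10–16 s: ½(0 + -9)(6) = -27 m
16–21 s: ½(-9 + -7)(5) = -40 m
Net displacement = -32 m

-32 m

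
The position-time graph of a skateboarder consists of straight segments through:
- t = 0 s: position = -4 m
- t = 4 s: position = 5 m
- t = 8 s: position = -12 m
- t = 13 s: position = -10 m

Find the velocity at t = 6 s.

-4.25 m/s

Velocity is the slope of the x-t graph on 4–8 s: (-12 − 5)/(8 − 4) = -4.25 m/s.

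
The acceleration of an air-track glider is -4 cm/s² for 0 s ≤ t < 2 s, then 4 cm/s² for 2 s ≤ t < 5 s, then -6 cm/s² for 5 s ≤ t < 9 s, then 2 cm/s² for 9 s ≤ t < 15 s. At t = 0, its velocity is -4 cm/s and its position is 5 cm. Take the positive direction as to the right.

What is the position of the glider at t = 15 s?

On each constant-a segment, Δv = aΔt and Δx = v₀Δt + ½aΔt²; chain segment to segment.
0–2 s: v starts -4 cm/s; Δx = -4·2 + ½·-4·2² = -16 cm; v ends -12 cm/s.
2–5 s: v starts -12 cm/s; Δx = -12·3 + ½·4·3² = -18 cm; v ends 0 cm/s.
5–9 s: v starts 0 cm/s; Δx = 0·4 + ½·-6·4² = -48 cm; v ends -24 cm/s.
9–15 s: v starts -24 cm/s; Δx = -24·6 + ½·2·6² = -108 cm; v ends -12 cm/s.
x(15) = 5 + Σ Δx = -185 cm.

-185 cm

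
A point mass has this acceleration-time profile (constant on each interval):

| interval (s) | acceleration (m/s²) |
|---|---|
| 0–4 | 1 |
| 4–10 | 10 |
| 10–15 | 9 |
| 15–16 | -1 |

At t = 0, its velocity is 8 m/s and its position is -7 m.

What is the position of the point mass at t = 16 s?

874 m

On each constant-a segment, Δv = aΔt and Δx = v₀Δt + ½aΔt²; chain segment to segment.
0–4 s: v starts 8 m/s; Δx = 8·4 + ½·1·4² = 40 m; v ends 12 m/s.
4–10 s: v starts 12 m/s; Δx = 12·6 + ½·10·6² = 252 m; v ends 72 m/s.
10–15 s: v starts 72 m/s; Δx = 72·5 + ½·9·5² = 472.5 m; v ends 117 m/s.
15–16 s: v starts 117 m/s; Δx = 117·1 + ½·-1·1² = 116.5 m; v ends 116 m/s.
x(16) = -7 + Σ Δx = 874 m.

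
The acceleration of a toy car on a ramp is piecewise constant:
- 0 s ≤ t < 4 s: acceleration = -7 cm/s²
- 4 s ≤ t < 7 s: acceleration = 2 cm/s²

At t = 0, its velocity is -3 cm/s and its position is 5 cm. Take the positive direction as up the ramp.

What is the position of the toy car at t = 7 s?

On each constant-a segment, Δv = aΔt and Δx = v₀Δt + ½aΔt²; chain segment to segment.
0–4 s: v starts -3 cm/s; Δx = -3·4 + ½·-7·4² = -68 cm; v ends -31 cm/s.
4–7 s: v starts -31 cm/s; Δx = -31·3 + ½·2·3² = -84 cm; v ends -25 cm/s.
x(7) = 5 + Σ Δx = -147 cm.

-147 cm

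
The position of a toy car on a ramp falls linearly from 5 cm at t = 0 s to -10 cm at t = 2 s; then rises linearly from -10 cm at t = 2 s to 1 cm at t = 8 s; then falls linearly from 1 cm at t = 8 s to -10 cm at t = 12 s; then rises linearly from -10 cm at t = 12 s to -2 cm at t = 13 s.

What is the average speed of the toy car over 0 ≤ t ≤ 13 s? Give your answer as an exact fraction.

45/13 cm/s

Average speed = (total path length)/(elapsed time); on a piecewise-linear x-t graph the path length is Σ|Δx|.
0–2 s: |Δx| = |-10 − 5| = 15 cm
2–8 s: |Δx| = |1 − -10| = 11 cm
8–12 s: |Δx| = |-10 − 1| = 11 cm
12–13 s: |Δx| = |-2 − -10| = 8 cm
Total path = 45 cm; average speed = 45/13 = 45/13 cm/s.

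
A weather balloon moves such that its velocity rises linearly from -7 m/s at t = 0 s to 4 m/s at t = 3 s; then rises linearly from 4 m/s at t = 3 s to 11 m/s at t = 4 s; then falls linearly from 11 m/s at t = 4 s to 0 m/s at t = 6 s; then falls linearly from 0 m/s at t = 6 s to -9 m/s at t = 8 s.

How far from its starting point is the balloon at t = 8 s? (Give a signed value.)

5 m

Net displacement equals the area under the velocity-time graph (areas below the axis count negative).
0–3 s: ½(-7 + 4)(3) = -4.5 m
3–4 s: ½(4 + 11)(1) = 7.5 m
4–6 s: ½(11 + 0)(2) = 11 m
6–8 s: ½(0 + -9)(2) = -9 m
Net displacement = 5 m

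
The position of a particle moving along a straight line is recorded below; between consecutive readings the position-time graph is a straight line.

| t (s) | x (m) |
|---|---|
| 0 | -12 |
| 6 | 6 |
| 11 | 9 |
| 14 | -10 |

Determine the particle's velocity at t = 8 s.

0.6 m/s

Velocity is the slope of the x-t graph on 6–11 s: (9 − 6)/(11 − 6) = 0.6 m/s.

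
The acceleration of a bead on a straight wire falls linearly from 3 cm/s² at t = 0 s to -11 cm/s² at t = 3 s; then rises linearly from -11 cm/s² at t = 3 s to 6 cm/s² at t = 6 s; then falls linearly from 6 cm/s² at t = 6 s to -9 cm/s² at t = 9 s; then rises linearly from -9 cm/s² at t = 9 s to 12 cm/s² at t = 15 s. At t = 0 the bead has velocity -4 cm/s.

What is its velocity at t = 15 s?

-19 cm/s

Δv equals the area under the a-t graph; then v = v₀ + Δv.
0–3 s: ½(3 + -11)(3) = -12 cm/s
3–6 s: ½(-11 + 6)(3) = -7.5 cm/s
6–9 s: ½(6 + -9)(3) = -4.5 cm/s
9–15 s: ½(-9 + 12)(6) = 9 cm/s
Δv = -15 cm/s, so v(15) = -4 + (-15) = -19 cm/s.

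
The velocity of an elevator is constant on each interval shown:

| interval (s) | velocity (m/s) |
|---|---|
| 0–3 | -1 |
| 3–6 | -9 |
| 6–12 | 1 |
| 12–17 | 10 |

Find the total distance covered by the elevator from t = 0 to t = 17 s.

86 m

Total distance travelled is ∫|v| dt — sum the magnitudes of each area piece.
0–3 s: |-1| × 3 = 3 m
3–6 s: |-9| × 3 = 27 m
6–12 s: |1| × 6 = 6 m
12–17 s: |10| × 5 = 50 m
Total distance = 86 m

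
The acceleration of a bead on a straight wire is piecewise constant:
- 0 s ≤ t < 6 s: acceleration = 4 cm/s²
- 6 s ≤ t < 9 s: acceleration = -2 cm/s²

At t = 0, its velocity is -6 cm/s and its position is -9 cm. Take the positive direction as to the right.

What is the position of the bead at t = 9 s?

72 cm

On each constant-a segment, Δv = aΔt and Δx = v₀Δt + ½aΔt²; chain segment to segment.
0–6 s: v starts -6 cm/s; Δx = -6·6 + ½·4·6² = 36 cm; v ends 18 cm/s.
6–9 s: v starts 18 cm/s; Δx = 18·3 + ½·-2·3² = 45 cm; v ends 12 cm/s.
x(9) = -9 + Σ Δx = 72 cm.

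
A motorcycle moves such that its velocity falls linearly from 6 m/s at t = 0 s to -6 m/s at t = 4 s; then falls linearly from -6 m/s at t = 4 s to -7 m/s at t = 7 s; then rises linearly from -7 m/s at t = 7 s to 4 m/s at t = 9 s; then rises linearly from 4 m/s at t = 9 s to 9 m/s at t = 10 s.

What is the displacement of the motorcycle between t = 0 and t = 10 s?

Net displacement equals the area under the velocity-time graph (areas below the axis count negative).
0–4 s: ½(6 + -6)(4) = 0 m
4–7 s: ½(-6 + -7)(3) = -19.5 m
7–9 s: ½(-7 + 4)(2) = -3 m
9–10 s: ½(4 + 9)(1) = 6.5 m
Net displacement = -16 m

-16 m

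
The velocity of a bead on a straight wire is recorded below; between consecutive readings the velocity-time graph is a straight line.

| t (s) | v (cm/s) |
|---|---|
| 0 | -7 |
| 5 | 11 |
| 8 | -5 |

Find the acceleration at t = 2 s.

3.6 cm/s²

Acceleration is the slope of the v-t graph on 0–5 s: (11 − -7)/(5 − 0) = 3.6 cm/s².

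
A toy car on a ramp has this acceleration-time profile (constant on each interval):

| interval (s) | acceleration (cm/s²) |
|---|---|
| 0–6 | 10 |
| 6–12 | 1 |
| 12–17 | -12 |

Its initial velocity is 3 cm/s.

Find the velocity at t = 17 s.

Δv equals the area under the a-t graph; then v = v₀ + Δv.
0–6 s: 10 × 6 = 60 cm/s
6–12 s: 1 × 6 = 6 cm/s
12–17 s: -12 × 5 = -60 cm/s
Δv = 6 cm/s, so v(17) = 3 + (6) = 9 cm/s.

9 cm/s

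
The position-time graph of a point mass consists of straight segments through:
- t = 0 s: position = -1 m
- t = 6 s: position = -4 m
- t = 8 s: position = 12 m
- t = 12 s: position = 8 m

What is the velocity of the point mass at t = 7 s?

Velocity is the slope of the x-t graph on 6–8 s: (12 − -4)/(8 − 6) = 8 m/s.

8 m/s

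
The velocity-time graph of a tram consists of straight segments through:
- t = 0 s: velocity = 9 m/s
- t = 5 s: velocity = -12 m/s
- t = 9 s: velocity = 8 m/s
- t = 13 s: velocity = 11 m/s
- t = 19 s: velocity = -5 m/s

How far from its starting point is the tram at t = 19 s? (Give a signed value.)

Net displacement equals the area under the velocity-time graph (areas below the axis count negative).
0–5 s: ½(9 + -12)(5) = -7.5 m
5–9 s: ½(-12 + 8)(4) = -8 m
9–13 s: ½(8 + 11)(4) = 38 m
13–19 s: ½(11 + -5)(6) = 18 m
Net displacement = 40.5 m

40.5 m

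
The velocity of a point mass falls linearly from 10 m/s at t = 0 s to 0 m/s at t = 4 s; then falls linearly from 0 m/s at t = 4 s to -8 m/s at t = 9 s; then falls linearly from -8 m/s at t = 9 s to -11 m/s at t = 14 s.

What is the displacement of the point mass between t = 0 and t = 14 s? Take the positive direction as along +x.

-47.5 m

Displacement is the signed area under the v-t curve.
0–4 s: ½(10 + 0)(4) = 20 m
4–9 s: ½(0 + -8)(5) = -20 m
9–14 s: ½(-8 + -11)(5) = -47.5 m
Net displacement = -47.5 m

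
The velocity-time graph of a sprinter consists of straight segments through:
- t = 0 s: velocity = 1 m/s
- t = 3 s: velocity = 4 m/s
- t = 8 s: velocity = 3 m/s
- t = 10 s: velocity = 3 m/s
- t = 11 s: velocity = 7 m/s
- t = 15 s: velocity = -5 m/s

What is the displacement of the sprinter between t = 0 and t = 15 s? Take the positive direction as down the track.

40 m

Displacement is the signed area under the v-t curve.
0–3 s: ½(1 + 4)(3) = 7.5 m
3–8 s: ½(4 + 3)(5) = 17.5 m
8–10 s: 3 × 2 = 6 m
10–11 s: ½(3 + 7)(1) = 5 m
11–15 s: ½(7 + -5)(4) = 4 m
Net displacement = 40 m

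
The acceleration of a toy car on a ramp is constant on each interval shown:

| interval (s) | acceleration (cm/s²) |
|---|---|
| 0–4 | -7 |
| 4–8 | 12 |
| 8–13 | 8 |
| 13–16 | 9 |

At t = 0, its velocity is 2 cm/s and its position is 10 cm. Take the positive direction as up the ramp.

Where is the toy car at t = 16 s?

On each constant-a segment, Δv = aΔt and Δx = v₀Δt + ½aΔt²; chain segment to segment.
0–4 s: v starts 2 cm/s; Δx = 2·4 + ½·-7·4² = -48 cm; v ends -26 cm/s.
4–8 s: v starts -26 cm/s; Δx = -26·4 + ½·12·4² = -8 cm; v ends 22 cm/s.
8–13 s: v starts 22 cm/s; Δx = 22·5 + ½·8·5² = 210 cm; v ends 62 cm/s.
13–16 s: v starts 62 cm/s; Δx = 62·3 + ½·9·3² = 226.5 cm; v ends 89 cm/s.
x(16) = 10 + Σ Δx = 390.5 cm.

390.5 cm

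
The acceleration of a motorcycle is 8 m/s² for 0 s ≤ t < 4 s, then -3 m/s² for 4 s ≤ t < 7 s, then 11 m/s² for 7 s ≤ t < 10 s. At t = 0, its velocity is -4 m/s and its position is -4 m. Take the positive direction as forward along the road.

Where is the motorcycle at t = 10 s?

221 m

On each constant-a segment, Δv = aΔt and Δx = v₀Δt + ½aΔt²; chain segment to segment.
0–4 s: v starts -4 m/s; Δx = -4·4 + ½·8·4² = 48 m; v ends 28 m/s.
4–7 s: v starts 28 m/s; Δx = 28·3 + ½·-3·3² = 70.5 m; v ends 19 m/s.
7–10 s: v starts 19 m/s; Δx = 19·3 + ½·11·3² = 106.5 m; v ends 52 m/s.
x(10) = -4 + Σ Δx = 221 m.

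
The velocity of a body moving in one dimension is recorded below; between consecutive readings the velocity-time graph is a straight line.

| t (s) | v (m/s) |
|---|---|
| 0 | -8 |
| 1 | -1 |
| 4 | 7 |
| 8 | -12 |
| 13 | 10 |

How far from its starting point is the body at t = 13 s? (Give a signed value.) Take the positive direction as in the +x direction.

Displacement is the signed area under the v-t curve.
0–1 s: ½(-8 + -1)(1) = -4.5 m
1–4 s: ½(-1 + 7)(3) = 9 m
4–8 s: ½(7 + -12)(4) = -10 m
8–13 s: ½(-12 + 10)(5) = -5 m
Net displacement = -10.5 m

-10.5 m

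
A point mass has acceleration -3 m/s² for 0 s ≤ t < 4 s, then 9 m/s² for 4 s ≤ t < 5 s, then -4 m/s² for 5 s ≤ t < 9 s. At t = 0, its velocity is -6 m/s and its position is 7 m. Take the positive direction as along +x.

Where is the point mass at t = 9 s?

-122.5 m

On each constant-a segment, Δv = aΔt and Δx = v₀Δt + ½aΔt²; chain segment to segment.
0–4 s: v starts -6 m/s; Δx = -6·4 + ½·-3·4² = -48 m; v ends -18 m/s.
4–5 s: v starts -18 m/s; Δx = -18·1 + ½·9·1² = -13.5 m; v ends -9 m/s.
5–9 s: v starts -9 m/s; Δx = -9·4 + ½·-4·4² = -68 m; v ends -25 m/s.
x(9) = 7 + Σ Δx = -122.5 m.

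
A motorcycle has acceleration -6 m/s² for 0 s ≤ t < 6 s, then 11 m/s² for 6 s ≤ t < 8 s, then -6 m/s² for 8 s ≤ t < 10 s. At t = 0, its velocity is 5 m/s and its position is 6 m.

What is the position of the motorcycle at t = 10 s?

On each constant-a segment, Δv = aΔt and Δx = v₀Δt + ½aΔt²; chain segment to segment.
0–6 s: v starts 5 m/s; Δx = 5·6 + ½·-6·6² = -78 m; v ends -31 m/s.
6–8 s: v starts -31 m/s; Δx = -31·2 + ½·11·2² = -40 m; v ends -9 m/s.
8–10 s: v starts -9 m/s; Δx = -9·2 + ½·-6·2² = -30 m; v ends -21 m/s.
x(10) = 6 + Σ Δx = -142 m.

-142 m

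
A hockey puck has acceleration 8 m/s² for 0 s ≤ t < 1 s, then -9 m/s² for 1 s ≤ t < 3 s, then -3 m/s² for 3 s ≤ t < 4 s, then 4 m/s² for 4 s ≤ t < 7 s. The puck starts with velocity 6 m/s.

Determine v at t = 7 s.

Δv equals the area under the a-t graph; then v = v₀ + Δv.
0–1 s: 8 × 1 = 8 m/s
1–3 s: -9 × 2 = -18 m/s
3–4 s: -3 × 1 = -3 m/s
4–7 s: 4 × 3 = 12 m/s
Δv = -1 m/s, so v(7) = 6 + (-1) = 5 m/s.

5 m/s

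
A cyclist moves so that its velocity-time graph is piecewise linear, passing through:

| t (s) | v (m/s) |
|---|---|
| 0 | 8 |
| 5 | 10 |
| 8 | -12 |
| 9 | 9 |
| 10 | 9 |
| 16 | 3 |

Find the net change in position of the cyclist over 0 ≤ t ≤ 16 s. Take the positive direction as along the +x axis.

85.5 m

Net displacement equals the area under the velocity-time graph (areas below the axis count negative).
0–5 s: ½(8 + 10)(5) = 45 m
5–8 s: ½(10 + -12)(3) = -3 m
8–9 s: ½(-12 + 9)(1) = -1.5 m
9–10 s: 9 × 1 = 9 m
10–16 s: ½(9 + 3)(6) = 36 m
Net displacement = 85.5 m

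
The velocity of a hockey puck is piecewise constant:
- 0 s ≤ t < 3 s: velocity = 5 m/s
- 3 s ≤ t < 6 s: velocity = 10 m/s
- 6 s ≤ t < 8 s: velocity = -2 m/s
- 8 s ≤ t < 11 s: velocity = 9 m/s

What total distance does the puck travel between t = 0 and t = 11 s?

Total distance travelled is ∫|v| dt — sum the magnitudes of each area piece.
0–3 s: |5| × 3 = 15 m
3–6 s: |10| × 3 = 30 m
6–8 s: |-2| × 2 = 4 m
8–11 s: |9| × 3 = 27 m
Total distance = 76 m

76 m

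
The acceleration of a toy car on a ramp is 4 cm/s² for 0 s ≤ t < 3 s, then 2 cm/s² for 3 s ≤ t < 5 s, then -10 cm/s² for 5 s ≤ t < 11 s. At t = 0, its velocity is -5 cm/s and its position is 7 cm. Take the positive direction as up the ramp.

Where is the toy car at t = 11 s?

-86 cm

On each constant-a segment, Δv = aΔt and Δx = v₀Δt + ½aΔt²; chain segment to segment.
0–3 s: v starts -5 cm/s; Δx = -5·3 + ½·4·3² = 3 cm; v ends 7 cm/s.
3–5 s: v starts 7 cm/s; Δx = 7·2 + ½·2·2² = 18 cm; v ends 11 cm/s.
5–11 s: v starts 11 cm/s; Δx = 11·6 + ½·-10·6² = -114 cm; v ends -49 cm/s.
x(11) = 7 + Σ Δx = -86 cm.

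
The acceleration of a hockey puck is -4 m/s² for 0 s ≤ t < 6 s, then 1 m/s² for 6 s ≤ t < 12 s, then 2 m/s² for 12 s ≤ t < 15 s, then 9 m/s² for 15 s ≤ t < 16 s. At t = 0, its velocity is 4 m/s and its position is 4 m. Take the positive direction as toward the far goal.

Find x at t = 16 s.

-182.5 m

On each constant-a segment, Δv = aΔt and Δx = v₀Δt + ½aΔt²; chain segment to segment.
0–6 s: v starts 4 m/s; Δx = 4·6 + ½·-4·6² = -48 m; v ends -20 m/s.
6–12 s: v starts -20 m/s; Δx = -20·6 + ½·1·6² = -102 m; v ends -14 m/s.
12–15 s: v starts -14 m/s; Δx = -14·3 + ½·2·3² = -33 m; v ends -8 m/s.
15–16 s: v starts -8 m/s; Δx = -8·1 + ½·9·1² = -3.5 m; v ends 1 m/s.
x(16) = 4 + Σ Δx = -182.5 m.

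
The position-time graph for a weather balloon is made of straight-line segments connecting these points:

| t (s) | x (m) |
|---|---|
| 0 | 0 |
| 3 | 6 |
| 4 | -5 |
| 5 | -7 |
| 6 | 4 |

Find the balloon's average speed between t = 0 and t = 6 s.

5 m/s

Average speed = (total path length)/(elapsed time); on a piecewise-linear x-t graph the path length is Σ|Δx|.
0–3 s: |Δx| = |6 − 0| = 6 m
3–4 s: |Δx| = |-5 − 6| = 11 m
4–5 s: |Δx| = |-7 − -5| = 2 m
5–6 s: |Δx| = |4 − -7| = 11 m
Total path = 30 m; average speed = 30/6 = 5 m/s.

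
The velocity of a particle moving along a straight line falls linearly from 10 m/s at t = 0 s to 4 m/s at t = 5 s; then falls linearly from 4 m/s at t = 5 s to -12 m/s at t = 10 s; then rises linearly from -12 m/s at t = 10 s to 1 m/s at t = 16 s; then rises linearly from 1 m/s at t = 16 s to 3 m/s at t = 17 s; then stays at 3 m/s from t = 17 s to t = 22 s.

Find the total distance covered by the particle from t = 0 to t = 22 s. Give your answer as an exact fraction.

Distance (not displacement) is the total path length: add the absolute areas under v-t.
0–5 s: |½(10 + 4)(5)| = 35 m
5–10 s: v = 0 at t = 6.25 s; triangle areas 2.5 + 22.5 = 25 m
10–16 s: v = 0 at t = 202/13 s; triangle areas 432/13 + 3/13 = 435/13 m
16–17 s: |½(1 + 3)(1)| = 2 m
17–22 s: |3| × 5 = 15 m
Total distance = 1436/13 m

1436/13 m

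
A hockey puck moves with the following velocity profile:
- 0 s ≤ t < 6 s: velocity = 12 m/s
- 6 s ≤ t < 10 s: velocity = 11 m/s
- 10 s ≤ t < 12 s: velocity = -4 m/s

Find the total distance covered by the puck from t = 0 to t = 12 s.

124 m

Total distance travelled is ∫|v| dt — sum the magnitudes of each area piece.
0–6 s: |12| × 6 = 72 m
6–10 s: |11| × 4 = 44 m
10–12 s: |-4| × 2 = 8 m
Total distance = 124 m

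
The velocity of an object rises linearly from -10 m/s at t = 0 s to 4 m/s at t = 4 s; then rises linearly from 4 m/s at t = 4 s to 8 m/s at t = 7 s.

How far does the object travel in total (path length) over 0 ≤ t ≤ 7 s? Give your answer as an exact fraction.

242/7 m

Distance (not displacement) is the total path length: add the absolute areas under v-t.
0–4 s: v = 0 at t = 20/7 s; triangle areas 100/7 + 16/7 = 116/7 m
4–7 s: |½(4 + 8)(3)| = 18 m
Total distance = 242/7 m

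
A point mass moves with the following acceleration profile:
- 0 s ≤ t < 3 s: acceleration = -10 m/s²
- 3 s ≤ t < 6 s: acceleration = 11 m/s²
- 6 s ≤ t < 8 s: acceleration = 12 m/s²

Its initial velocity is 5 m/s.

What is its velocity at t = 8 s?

32 m/s

Δv equals the area under the a-t graph; then v = v₀ + Δv.
0–3 s: -10 × 3 = -30 m/s
3–6 s: 11 × 3 = 33 m/s
6–8 s: 12 × 2 = 24 m/s
Δv = 27 m/s, so v(8) = 5 + (27) = 32 m/s.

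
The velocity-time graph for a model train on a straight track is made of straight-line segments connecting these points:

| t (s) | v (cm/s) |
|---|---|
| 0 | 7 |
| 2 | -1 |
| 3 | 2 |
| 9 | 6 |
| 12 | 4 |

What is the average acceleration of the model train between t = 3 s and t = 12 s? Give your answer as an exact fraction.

Average acceleration = Δv/Δt = (4 − 2)/(12 − 3) = 2/9 cm/s².

2/9 cm/s²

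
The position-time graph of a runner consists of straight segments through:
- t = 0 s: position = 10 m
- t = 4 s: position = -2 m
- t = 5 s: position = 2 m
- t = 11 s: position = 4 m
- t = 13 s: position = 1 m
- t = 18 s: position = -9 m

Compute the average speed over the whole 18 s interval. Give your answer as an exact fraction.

Average speed = (total path length)/(elapsed time); on a piecewise-linear x-t graph the path length is Σ|Δx|.
0–4 s: |Δx| = |-2 − 10| = 12 m
4–5 s: |Δx| = |2 − -2| = 4 m
5–11 s: |Δx| = |4 − 2| = 2 m
11–13 s: |Δx| = |1 − 4| = 3 m
13–18 s: |Δx| = |-9 − 1| = 10 m
Total path = 31 m; average speed = 31/18 = 31/18 m/s.

31/18 m/s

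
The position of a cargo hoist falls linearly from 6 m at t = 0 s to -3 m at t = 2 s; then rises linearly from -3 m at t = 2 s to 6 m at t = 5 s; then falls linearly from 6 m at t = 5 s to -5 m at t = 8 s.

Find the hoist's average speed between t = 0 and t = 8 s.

3.625 m/s

Average speed = (total path length)/(elapsed time); on a piecewise-linear x-t graph the path length is Σ|Δx|.
0–2 s: |Δx| = |-3 − 6| = 9 m
2–5 s: |Δx| = |6 − -3| = 9 m
5–8 s: |Δx| = |-5 − 6| = 11 m
Total path = 29 m; average speed = 29/8 = 3.625 m/s.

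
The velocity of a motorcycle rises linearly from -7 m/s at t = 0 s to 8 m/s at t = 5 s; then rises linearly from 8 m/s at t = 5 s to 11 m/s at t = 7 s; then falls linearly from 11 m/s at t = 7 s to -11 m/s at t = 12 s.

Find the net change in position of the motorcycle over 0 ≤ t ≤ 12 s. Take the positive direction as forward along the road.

21.5 m

Net displacement equals the area under the velocity-time graph (areas below the axis count negative).
0–5 s: ½(-7 + 8)(5) = 2.5 m
5–7 s: ½(8 + 11)(2) = 19 m
7–12 s: ½(11 + -11)(5) = 0 m
Net displacement = 21.5 m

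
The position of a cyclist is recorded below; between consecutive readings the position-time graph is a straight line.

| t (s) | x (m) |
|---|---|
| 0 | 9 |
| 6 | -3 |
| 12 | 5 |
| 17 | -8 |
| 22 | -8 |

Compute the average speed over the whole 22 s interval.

1.5 m/s

Average speed = (total path length)/(elapsed time); on a piecewise-linear x-t graph the path length is Σ|Δx|.
0–6 s: |Δx| = |-3 − 9| = 12 m
6–12 s: |Δx| = |5 − -3| = 8 m
12–17 s: |Δx| = |-8 − 5| = 13 m
17–22 s: |Δx| = |-8 − -8| = 0 m
Total path = 33 m; average speed = 33/22 = 1.5 m/s.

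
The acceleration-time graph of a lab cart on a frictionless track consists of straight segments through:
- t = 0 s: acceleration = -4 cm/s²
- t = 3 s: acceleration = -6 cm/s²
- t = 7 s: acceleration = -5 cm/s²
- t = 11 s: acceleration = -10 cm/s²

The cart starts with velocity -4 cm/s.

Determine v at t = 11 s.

-71 cm/s

Δv equals the area under the a-t graph; then v = v₀ + Δv.
0–3 s: ½(-4 + -6)(3) = -15 cm/s
3–7 s: ½(-6 + -5)(4) = -22 cm/s
7–11 s: ½(-5 + -10)(4) = -30 cm/s
Δv = -67 cm/s, so v(11) = -4 + (-67) = -71 cm/s.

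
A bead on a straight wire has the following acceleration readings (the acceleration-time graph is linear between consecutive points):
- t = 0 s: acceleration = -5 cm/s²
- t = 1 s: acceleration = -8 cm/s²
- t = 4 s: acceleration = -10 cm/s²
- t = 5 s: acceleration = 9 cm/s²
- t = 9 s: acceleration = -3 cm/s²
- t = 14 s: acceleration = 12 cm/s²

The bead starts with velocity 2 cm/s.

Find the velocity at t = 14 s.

2.5 cm/s

Δv equals the area under the a-t graph; then v = v₀ + Δv.
0–1 s: ½(-5 + -8)(1) = -6.5 cm/s
1–4 s: ½(-8 + -10)(3) = -27 cm/s
4–5 s: ½(-10 + 9)(1) = -0.5 cm/s
5–9 s: ½(9 + -3)(4) = 12 cm/s
9–14 s: ½(-3 + 12)(5) = 22.5 cm/s
Δv = 0.5 cm/s, so v(14) = 2 + (0.5) = 2.5 cm/s.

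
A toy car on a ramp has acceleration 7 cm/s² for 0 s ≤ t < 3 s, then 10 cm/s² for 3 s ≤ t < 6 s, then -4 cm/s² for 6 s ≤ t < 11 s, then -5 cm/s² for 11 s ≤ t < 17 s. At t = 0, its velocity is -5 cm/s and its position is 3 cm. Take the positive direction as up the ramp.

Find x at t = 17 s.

358.5 cm

On each constant-a segment, Δv = aΔt and Δx = v₀Δt + ½aΔt²; chain segment to segment.
0–3 s: v starts -5 cm/s; Δx = -5·3 + ½·7·3² = 16.5 cm; v ends 16 cm/s.
3–6 s: v starts 16 cm/s; Δx = 16·3 + ½·10·3² = 93 cm; v ends 46 cm/s.
6–11 s: v starts 46 cm/s; Δx = 46·5 + ½·-4·5² = 180 cm; v ends 26 cm/s.
11–17 s: v starts 26 cm/s; Δx = 26·6 + ½·-5·6² = 66 cm; v ends -4 cm/s.
x(17) = 3 + Σ Δx = 358.5 cm.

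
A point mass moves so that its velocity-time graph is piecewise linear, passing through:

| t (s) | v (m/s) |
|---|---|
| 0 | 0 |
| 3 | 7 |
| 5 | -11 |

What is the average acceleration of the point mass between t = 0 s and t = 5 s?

Average acceleration = Δv/Δt = (-11 − 0)/(5 − 0) = -2.2 m/s².

-2.2 m/s²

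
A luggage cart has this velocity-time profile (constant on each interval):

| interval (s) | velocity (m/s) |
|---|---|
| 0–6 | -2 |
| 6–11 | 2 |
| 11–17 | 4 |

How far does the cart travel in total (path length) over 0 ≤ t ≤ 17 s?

Distance (not displacement) is the total path length: add the absolute areas under v-t.
0–6 s: |-2| × 6 = 12 m
6–11 s: |2| × 5 = 10 m
11–17 s: |4| × 6 = 24 m
Total distance = 46 m

46 m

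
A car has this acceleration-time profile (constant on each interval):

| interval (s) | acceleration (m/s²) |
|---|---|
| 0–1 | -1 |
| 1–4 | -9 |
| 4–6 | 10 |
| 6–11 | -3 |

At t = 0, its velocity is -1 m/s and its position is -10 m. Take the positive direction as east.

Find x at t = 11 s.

-178.5 m

On each constant-a segment, Δv = aΔt and Δx = v₀Δt + ½aΔt²; chain segment to segment.
0–1 s: v starts -1 m/s; Δx = -1·1 + ½·-1·1² = -1.5 m; v ends -2 m/s.
1–4 s: v starts -2 m/s; Δx = -2·3 + ½·-9·3² = -46.5 m; v ends -29 m/s.
4–6 s: v starts -29 m/s; Δx = -29·2 + ½·10·2² = -38 m; v ends -9 m/s.
6–11 s: v starts -9 m/s; Δx = -9·5 + ½·-3·5² = -82.5 m; v ends -24 m/s.
x(11) = -10 + Σ Δx = -178.5 m.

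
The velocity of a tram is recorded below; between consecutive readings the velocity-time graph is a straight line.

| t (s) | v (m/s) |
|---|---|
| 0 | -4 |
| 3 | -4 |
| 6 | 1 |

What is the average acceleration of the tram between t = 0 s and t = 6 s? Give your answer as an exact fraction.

Average acceleration = Δv/Δt = (1 − -4)/(6 − 0) = 5/6 m/s².

5/6 m/s²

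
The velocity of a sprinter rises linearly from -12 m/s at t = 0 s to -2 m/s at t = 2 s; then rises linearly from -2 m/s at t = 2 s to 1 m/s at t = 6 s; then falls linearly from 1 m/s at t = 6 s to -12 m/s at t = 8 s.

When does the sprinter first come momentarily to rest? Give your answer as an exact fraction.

t = 14/3 s

v changes sign on 2–6 s (from -2 to 1); the graph is linear there, so v = 0 at t = 2 + (2)·(6 − 2)/(1 − -2) = 14/3 s.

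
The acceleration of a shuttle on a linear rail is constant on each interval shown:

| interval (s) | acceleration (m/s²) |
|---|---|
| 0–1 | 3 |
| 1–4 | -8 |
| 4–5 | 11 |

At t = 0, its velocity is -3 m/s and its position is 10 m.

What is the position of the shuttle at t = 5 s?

On each constant-a segment, Δv = aΔt and Δx = v₀Δt + ½aΔt²; chain segment to segment.
0–1 s: v starts -3 m/s; Δx = -3·1 + ½·3·1² = -1.5 m; v ends 0 m/s.
1–4 s: v starts 0 m/s; Δx = 0·3 + ½·-8·3² = -36 m; v ends -24 m/s.
4–5 s: v starts -24 m/s; Δx = -24·1 + ½·11·1² = -18.5 m; v ends -13 m/s.
x(5) = 10 + Σ Δx = -46 m.

-46 m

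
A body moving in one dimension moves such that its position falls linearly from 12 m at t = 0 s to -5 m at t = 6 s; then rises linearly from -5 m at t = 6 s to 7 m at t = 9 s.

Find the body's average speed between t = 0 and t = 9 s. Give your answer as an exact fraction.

29/9 m/s

Average speed = (total path length)/(elapsed time); on a piecewise-linear x-t graph the path length is Σ|Δx|.
0–6 s: |Δx| = |-5 − 12| = 17 m
6–9 s: |Δx| = |7 − -5| = 12 m
Total path = 29 m; average speed = 29/9 = 29/9 m/s.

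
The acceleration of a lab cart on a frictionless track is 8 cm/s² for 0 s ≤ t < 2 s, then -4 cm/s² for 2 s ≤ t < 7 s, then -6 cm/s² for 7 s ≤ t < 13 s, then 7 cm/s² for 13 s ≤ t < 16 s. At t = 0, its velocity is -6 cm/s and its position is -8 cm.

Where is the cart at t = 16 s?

-278.5 cm

On each constant-a segment, Δv = aΔt and Δx = v₀Δt + ½aΔt²; chain segment to segment.
0–2 s: v starts -6 cm/s; Δx = -6·2 + ½·8·2² = 4 cm; v ends 10 cm/s.
2–7 s: v starts 10 cm/s; Δx = 10·5 + ½·-4·5² = 0 cm; v ends -10 cm/s.
7–13 s: v starts -10 cm/s; Δx = -10·6 + ½·-6·6² = -168 cm; v ends -46 cm/s.
13–16 s: v starts -46 cm/s; Δx = -46·3 + ½·7·3² = -106.5 cm; v ends -25 cm/s.
x(16) = -8 + Σ Δx = -278.5 cm.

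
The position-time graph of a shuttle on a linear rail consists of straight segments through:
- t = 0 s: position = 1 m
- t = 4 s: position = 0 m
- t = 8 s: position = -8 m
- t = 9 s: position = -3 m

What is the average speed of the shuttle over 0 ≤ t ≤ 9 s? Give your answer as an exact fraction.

Average speed = (total path length)/(elapsed time); on a piecewise-linear x-t graph the path length is Σ|Δx|.
0–4 s: |Δx| = |0 − 1| = 1 m
4–8 s: |Δx| = |-8 − 0| = 8 m
8–9 s: |Δx| = |-3 − -8| = 5 m
Total path = 14 m; average speed = 14/9 = 14/9 m/s.

14/9 m/s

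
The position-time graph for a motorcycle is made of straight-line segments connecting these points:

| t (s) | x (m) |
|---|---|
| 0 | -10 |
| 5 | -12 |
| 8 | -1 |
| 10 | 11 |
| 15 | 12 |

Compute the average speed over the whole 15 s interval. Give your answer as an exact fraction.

Average speed = (total path length)/(elapsed time); on a piecewise-linear x-t graph the path length is Σ|Δx|.
0–5 s: |Δx| = |-12 − -10| = 2 m
5–8 s: |Δx| = |-1 − -12| = 11 m
8–10 s: |Δx| = |11 − -1| = 12 m
10–15 s: |Δx| = |12 − 11| = 1 m
Total path = 26 m; average speed = 26/15 = 26/15 m/s.

26/15 m/s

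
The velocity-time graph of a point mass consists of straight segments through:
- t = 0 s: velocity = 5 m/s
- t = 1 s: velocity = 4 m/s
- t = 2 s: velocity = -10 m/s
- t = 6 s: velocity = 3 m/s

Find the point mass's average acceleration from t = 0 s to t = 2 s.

Average acceleration = Δv/Δt = (-10 − 5)/(2 − 0) = -7.5 m/s².

-7.5 m/s²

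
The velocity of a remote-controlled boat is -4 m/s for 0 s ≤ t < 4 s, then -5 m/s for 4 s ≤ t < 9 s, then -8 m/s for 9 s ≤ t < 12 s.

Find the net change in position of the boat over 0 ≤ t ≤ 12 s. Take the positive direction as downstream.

Net displacement equals the area under the velocity-time graph (areas below the axis count negative).
0–4 s: -4 × 4 = -16 m
4–9 s: -5 × 5 = -25 m
9–12 s: -8 × 3 = -24 m
Net displacement = -65 m

-65 m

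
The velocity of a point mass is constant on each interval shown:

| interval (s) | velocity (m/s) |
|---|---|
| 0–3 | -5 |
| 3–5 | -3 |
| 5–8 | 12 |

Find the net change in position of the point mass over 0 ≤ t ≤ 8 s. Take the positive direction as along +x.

Net displacement equals the area under the velocity-time graph (areas below the axis count negative).
0–3 s: -5 × 3 = -15 m
3–5 s: -3 × 2 = -6 m
5–8 s: 12 × 3 = 36 m
Net displacement = 15 m

15 m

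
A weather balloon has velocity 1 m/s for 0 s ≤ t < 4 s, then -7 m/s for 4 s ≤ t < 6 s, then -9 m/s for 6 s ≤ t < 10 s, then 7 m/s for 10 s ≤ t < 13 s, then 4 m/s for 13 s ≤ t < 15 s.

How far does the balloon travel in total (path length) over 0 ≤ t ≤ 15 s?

83 m

Total distance travelled is ∫|v| dt — sum the magnitudes of each area piece.
0–4 s: |1| × 4 = 4 m
4–6 s: |-7| × 2 = 14 m
6–10 s: |-9| × 4 = 36 m
10–13 s: |7| × 3 = 21 m
13–15 s: |4| × 2 = 8 m
Total distance = 83 m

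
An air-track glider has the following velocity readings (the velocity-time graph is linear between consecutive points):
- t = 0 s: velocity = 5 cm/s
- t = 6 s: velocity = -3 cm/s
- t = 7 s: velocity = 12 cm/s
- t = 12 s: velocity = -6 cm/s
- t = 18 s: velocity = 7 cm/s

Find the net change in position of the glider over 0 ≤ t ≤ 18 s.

28.5 cm

Displacement is the signed area under the v-t curve.
0–6 s: ½(5 + -3)(6) = 6 cm
6–7 s: ½(-3 + 12)(1) = 4.5 cm
7–12 s: ½(12 + -6)(5) = 15 cm
12–18 s: ½(-6 + 7)(6) = 3 cm
Net displacement = 28.5 cm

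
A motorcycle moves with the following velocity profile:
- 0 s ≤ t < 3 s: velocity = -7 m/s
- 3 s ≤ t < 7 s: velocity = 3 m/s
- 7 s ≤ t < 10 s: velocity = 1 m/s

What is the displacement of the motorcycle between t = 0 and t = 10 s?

Displacement is the signed area under the v-t curve.
0–3 s: -7 × 3 = -21 m
3–7 s: 3 × 4 = 12 m
7–10 s: 1 × 3 = 3 m
Net displacement = -6 m

-6 m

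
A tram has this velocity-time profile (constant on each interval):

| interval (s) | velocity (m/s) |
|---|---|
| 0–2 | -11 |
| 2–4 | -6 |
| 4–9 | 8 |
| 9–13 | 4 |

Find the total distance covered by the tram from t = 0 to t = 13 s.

Distance (not displacement) is the total path length: add the absolute areas under v-t.
0–2 s: |-11| × 2 = 22 m
2–4 s: |-6| × 2 = 12 m
4–9 s: |8| × 5 = 40 m
9–13 s: |4| × 4 = 16 m
Total distance = 90 m

90 m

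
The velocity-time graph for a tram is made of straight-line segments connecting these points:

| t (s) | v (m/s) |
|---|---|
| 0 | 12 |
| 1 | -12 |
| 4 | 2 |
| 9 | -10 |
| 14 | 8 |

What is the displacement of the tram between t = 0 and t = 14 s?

Displacement is the signed area under the v-t curve.
0–1 s: ½(12 + -12)(1) = 0 m
1–4 s: ½(-12 + 2)(3) = -15 m
4–9 s: ½(2 + -10)(5) = -20 m
9–14 s: ½(-10 + 8)(5) = -5 m
Net displacement = -40 m

-40 m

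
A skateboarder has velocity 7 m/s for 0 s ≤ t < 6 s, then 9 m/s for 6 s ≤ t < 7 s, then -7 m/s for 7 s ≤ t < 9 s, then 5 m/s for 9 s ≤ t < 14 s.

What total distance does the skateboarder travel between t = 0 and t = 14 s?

90 m

Total distance travelled is ∫|v| dt — sum the magnitudes of each area piece.
0–6 s: |7| × 6 = 42 m
6–7 s: |9| × 1 = 9 m
7–9 s: |-7| × 2 = 14 m
9–14 s: |5| × 5 = 25 m
Total distance = 90 m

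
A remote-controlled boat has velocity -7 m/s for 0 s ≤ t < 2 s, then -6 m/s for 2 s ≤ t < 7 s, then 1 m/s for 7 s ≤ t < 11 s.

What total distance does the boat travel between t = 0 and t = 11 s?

48 m

Distance (not displacement) is the total path length: add the absolute areas under v-t.
0–2 s: |-7| × 2 = 14 m
2–7 s: |-6| × 5 = 30 m
7–11 s: |1| × 4 = 4 m
Total distance = 48 m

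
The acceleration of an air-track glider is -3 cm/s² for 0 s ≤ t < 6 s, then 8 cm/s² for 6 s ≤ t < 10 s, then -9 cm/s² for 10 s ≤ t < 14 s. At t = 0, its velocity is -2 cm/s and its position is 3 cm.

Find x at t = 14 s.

On each constant-a segment, Δv = aΔt and Δx = v₀Δt + ½aΔt²; chain segment to segment.
0–6 s: v starts -2 cm/s; Δx = -2·6 + ½·-3·6² = -66 cm; v ends -20 cm/s.
6–10 s: v starts -20 cm/s; Δx = -20·4 + ½·8·4² = -16 cm; v ends 12 cm/s.
10–14 s: v starts 12 cm/s; Δx = 12·4 + ½·-9·4² = -24 cm; v ends -24 cm/s.
x(14) = 3 + Σ Δx = -103 cm.

-103 cm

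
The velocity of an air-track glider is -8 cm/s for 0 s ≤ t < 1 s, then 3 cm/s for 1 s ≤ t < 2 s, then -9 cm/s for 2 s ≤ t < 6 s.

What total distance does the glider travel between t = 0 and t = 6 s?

Total distance travelled is ∫|v| dt — sum the magnitudes of each area piece.
0–1 s: |-8| × 1 = 8 cm
1–2 s: |3| × 1 = 3 cm
2–6 s: |-9| × 4 = 36 cm
Total distance = 47 cm

47 cm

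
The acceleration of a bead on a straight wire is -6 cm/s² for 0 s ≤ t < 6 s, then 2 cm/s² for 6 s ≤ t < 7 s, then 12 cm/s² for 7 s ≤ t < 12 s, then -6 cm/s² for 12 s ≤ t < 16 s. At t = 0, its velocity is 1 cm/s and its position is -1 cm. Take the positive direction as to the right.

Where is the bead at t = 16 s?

-92 cm

On each constant-a segment, Δv = aΔt and Δx = v₀Δt + ½aΔt²; chain segment to segment.
0–6 s: v starts 1 cm/s; Δx = 1·6 + ½·-6·6² = -102 cm; v ends -35 cm/s.
6–7 s: v starts -35 cm/s; Δx = -35·1 + ½·2·1² = -34 cm; v ends -33 cm/s.
7–12 s: v starts -33 cm/s; Δx = -33·5 + ½·12·5² = -15 cm; v ends 27 cm/s.
12–16 s: v starts 27 cm/s; Δx = 27·4 + ½·-6·4² = 60 cm; v ends 3 cm/s.
x(16) = -1 + Σ Δx = -92 cm.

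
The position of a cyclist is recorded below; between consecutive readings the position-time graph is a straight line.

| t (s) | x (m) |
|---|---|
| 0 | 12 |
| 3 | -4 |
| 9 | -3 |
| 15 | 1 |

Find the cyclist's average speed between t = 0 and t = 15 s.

Average speed = (total path length)/(elapsed time); on a piecewise-linear x-t graph the path length is Σ|Δx|.
0–3 s: |Δx| = |-4 − 12| = 16 m
3–9 s: |Δx| = |-3 − -4| = 1 m
9–15 s: |Δx| = |1 − -3| = 4 m
Total path = 21 m; average speed = 21/15 = 1.4 m/s.

1.4 m/s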